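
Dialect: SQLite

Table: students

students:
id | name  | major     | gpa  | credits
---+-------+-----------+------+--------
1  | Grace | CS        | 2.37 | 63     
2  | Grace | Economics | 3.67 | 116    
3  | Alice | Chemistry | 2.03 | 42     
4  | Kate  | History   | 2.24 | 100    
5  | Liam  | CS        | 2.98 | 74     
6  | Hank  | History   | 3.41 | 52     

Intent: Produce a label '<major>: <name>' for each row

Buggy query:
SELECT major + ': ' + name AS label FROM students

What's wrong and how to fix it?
Bug: '+' is numeric addition; on text columns SQLite converts them to 0 instead of concatenating

Fix: Use the || operator for string concatenation

Corrected query:
SELECT major || ': ' || name AS label FROM students

Result:
label           
----------------
CS: Grace       
Economics: Grace
Chemistry: Alice
History: Kate   
CS: Liam        
History: Hank   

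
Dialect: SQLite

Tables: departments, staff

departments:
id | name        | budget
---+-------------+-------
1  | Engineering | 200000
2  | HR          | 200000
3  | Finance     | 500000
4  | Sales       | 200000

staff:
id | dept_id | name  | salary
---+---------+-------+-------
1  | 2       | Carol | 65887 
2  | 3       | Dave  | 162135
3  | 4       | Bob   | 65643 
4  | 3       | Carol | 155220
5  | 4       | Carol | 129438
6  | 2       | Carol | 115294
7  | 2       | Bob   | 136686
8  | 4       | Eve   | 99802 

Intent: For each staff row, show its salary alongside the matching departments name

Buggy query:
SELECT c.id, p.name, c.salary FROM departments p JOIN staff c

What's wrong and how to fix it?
Bug: Missing join condition: each staff row is matched to all departments rows instead of just its own

Fix: Add ON c.dept_id = p.id to the JOIN

Corrected query:
SELECT c.id, p.name, c.salary FROM departments p JOIN staff c ON c.dept_id = p.id

Result:
id | name    | salary
---+---------+-------
1  | HR      | 65887 
2  | Finance | 162135
3  | Sales   | 65643 
4  | Finance | 155220
5  | Sales   | 129438
6  | HR      | 115294
7  | HR      | 136686
8  | Sales   | 99802 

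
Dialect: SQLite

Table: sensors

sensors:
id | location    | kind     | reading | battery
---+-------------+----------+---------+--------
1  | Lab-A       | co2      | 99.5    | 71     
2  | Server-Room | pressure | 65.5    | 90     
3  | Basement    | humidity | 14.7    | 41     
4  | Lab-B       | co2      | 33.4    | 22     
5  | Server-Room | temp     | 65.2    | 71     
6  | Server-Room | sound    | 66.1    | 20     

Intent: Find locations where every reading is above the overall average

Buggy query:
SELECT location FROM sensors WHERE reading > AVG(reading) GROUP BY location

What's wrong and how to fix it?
Bug: AVG() is an aggregate; it can't sit directly in WHERE

Fix: Compute the overall average in a scalar subquery and compare each group's MIN against it in HAVING

Corrected query:
SELECT location FROM sensors GROUP BY location HAVING MIN(reading) > (SELECT AVG(reading) FROM sensors)

Result:
location   
-----------
Lab-A      
Server-Room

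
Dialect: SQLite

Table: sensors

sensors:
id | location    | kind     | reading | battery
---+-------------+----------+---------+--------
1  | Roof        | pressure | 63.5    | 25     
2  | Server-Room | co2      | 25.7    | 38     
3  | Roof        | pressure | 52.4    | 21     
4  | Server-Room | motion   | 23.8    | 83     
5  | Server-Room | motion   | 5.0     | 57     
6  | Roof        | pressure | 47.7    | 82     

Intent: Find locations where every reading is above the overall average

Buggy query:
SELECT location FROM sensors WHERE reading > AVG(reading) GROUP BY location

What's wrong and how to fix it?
Bug: AVG() is an aggregate; it can't sit directly in WHERE

Fix: Use a subquery for AVG and a HAVING MIN(...) filter so the condition holds for every row in the group

Corrected query:
SELECT location FROM sensors GROUP BY location HAVING MIN(reading) > (SELECT AVG(reading) FROM sensors)

Result:
location
--------
Roof    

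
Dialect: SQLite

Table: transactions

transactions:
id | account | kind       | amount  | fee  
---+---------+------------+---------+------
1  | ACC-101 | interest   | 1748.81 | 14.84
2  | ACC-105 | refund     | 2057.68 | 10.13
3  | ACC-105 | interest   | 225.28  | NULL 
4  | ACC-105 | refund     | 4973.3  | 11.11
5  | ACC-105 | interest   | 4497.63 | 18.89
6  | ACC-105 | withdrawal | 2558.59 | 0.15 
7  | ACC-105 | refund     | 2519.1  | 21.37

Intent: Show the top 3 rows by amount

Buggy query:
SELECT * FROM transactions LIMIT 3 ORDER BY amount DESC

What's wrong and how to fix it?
Bug: ORDER BY cannot follow LIMIT; LIMIT is the final clause

Fix: Sort with ORDER BY, then apply LIMIT

Corrected query:
SELECT * FROM transactions ORDER BY amount DESC LIMIT 3

Result:
id | account | kind       | amount  | fee  
---+---------+------------+---------+------
4  | ACC-105 | refund     | 4973.3  | 11.11
5  | ACC-105 | interest   | 4497.63 | 18.89
6  | ACC-105 | withdrawal | 2558.59 | 0.15 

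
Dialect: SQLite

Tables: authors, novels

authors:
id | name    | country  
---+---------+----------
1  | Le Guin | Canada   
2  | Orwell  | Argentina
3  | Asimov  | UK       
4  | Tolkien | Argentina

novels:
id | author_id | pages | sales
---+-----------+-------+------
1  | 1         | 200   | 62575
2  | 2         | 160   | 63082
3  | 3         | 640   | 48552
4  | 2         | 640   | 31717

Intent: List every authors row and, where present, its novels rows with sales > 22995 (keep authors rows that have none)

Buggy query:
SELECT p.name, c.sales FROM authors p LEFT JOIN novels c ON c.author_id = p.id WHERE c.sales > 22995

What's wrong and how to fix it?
Bug: A WHERE condition on the right-hand table after LEFT JOIN drops unmatched parents

Fix: Put 'c.sales > 22995' in the JOIN's ON clause instead of WHERE

Corrected query:
SELECT p.name, c.sales FROM authors p LEFT JOIN novels c ON c.author_id = p.id AND c.sales > 22995

Result:
name    | sales
--------+------
Le Guin | 62575
Orwell  | 31717
Orwell  | 63082
Asimov  | 48552
Tolkien | NULL 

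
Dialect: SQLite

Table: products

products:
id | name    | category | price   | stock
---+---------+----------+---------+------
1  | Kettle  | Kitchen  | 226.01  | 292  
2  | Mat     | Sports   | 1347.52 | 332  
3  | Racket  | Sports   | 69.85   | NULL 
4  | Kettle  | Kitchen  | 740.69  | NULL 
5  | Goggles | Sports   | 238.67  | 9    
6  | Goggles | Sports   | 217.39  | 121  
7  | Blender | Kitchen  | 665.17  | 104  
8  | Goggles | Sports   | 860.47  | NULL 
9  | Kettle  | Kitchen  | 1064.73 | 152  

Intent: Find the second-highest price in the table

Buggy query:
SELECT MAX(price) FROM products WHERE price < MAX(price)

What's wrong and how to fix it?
Bug: MAX(price) on the right of the comparison is an aggregate-in-WHERE error

Fix: Put the inner MAX in a scalar subquery

Corrected query:
SELECT MAX(price) FROM products WHERE price < (SELECT MAX(price) FROM products)

Result:
MAX(price)
----------
1064.73   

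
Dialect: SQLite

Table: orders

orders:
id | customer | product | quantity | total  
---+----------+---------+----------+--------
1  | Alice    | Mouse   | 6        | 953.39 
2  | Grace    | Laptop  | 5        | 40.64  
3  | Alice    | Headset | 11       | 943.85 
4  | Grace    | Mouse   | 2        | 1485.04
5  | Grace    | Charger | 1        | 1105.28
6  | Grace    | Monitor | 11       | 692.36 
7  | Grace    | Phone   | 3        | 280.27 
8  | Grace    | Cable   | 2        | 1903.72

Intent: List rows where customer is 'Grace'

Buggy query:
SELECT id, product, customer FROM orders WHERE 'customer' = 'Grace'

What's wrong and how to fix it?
Bug: Single quotes denote string literals in SQL; the column name is being compared as a constant string

Fix: Remove the quotes around the column name (or use double quotes for an identifier)

Corrected query:
SELECT id, product, customer FROM orders WHERE customer = 'Grace'

Result:
id | product | customer
---+---------+---------
2  | Laptop  | Grace   
4  | Mouse   | Grace   
5  | Charger | Grace   
6  | Monitor | Grace   
7  | Phone   | Grace   
8  | Cable   | Grace   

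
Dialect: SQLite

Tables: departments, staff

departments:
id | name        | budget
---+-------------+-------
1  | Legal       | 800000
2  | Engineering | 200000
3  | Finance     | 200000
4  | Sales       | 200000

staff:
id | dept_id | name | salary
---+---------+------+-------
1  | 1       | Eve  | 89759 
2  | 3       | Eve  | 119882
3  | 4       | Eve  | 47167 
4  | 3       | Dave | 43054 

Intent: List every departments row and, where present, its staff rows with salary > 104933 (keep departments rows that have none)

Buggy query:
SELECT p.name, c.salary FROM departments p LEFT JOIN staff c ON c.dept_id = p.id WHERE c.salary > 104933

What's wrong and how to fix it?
Bug: Filtering c.salary in WHERE discards the NULL rows produced by LEFT JOIN, turning it into an inner join

Fix: Move the right-table condition into the ON clause so unmatched parents are kept

Corrected query:
SELECT p.name, c.salary FROM departments p LEFT JOIN staff c ON c.dept_id = p.id AND c.salary > 104933

Result:
name        | salary
------------+-------
Legal       | NULL  
Engineering | NULL  
Finance     | 119882
Sales       | NULL  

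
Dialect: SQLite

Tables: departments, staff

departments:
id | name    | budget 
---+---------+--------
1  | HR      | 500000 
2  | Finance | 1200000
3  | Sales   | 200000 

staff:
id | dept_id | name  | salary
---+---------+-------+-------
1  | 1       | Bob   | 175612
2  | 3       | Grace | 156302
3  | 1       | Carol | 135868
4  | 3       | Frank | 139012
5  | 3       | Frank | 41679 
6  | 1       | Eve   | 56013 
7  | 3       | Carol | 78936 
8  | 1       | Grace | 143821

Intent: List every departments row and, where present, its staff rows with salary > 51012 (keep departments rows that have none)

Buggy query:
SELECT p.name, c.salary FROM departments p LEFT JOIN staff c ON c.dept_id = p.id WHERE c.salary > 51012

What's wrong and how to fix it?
Bug: Filtering c.salary in WHERE discards the NULL rows produced by LEFT JOIN, turning it into an inner join

Fix: Put 'c.salary > 51012' in the JOIN's ON clause instead of WHERE

Corrected query:
SELECT p.name, c.salary FROM departments p LEFT JOIN staff c ON c.dept_id = p.id AND c.salary > 51012

Result:
name    | salary
--------+-------
HR      | 56013 
HR      | 135868
HR      | 143821
HR      | 175612
Finance | NULL  
Sales   | 78936 
Sales   | 139012
Sales   | 156302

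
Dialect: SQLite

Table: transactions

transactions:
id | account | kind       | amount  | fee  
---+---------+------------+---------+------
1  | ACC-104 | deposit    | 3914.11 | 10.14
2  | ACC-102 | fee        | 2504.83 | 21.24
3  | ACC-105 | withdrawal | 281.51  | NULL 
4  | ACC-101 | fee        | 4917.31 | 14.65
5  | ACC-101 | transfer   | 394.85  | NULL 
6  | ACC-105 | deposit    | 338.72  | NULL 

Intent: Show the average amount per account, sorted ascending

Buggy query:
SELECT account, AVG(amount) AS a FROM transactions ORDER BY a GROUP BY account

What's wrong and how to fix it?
Bug: ORDER BY appears before GROUP BY; SQL clause order requires GROUP BY first

Fix: Move ORDER BY to the end, after GROUP BY

Corrected query:
SELECT account, AVG(amount) AS a FROM transactions GROUP BY account ORDER BY a

Result:
account | a      
--------+--------
ACC-105 | 310.115
ACC-102 | 2504.83
ACC-101 | 2656.08
ACC-104 | 3914.11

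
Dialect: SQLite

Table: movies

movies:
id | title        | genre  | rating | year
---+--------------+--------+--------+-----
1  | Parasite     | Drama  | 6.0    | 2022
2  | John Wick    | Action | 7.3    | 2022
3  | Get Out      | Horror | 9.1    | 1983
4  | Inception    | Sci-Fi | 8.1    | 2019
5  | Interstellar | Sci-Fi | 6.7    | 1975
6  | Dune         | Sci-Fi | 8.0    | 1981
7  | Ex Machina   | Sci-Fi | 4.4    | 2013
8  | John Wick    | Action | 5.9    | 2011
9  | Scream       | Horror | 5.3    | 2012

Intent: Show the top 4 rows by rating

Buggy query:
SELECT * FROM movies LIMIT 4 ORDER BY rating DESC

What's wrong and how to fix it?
Bug: ORDER BY cannot follow LIMIT; LIMIT is the final clause

Fix: Swap the clauses: ORDER BY first, then LIMIT

Corrected query:
SELECT * FROM movies ORDER BY rating DESC LIMIT 4

Result:
id | title     | genre  | rating | year
---+-----------+--------+--------+-----
3  | Get Out   | Horror | 9.1    | 1983
4  | Inception | Sci-Fi | 8.1    | 2019
6  | Dune      | Sci-Fi | 8      | 1981
2  | John Wick | Action | 7.3    | 2022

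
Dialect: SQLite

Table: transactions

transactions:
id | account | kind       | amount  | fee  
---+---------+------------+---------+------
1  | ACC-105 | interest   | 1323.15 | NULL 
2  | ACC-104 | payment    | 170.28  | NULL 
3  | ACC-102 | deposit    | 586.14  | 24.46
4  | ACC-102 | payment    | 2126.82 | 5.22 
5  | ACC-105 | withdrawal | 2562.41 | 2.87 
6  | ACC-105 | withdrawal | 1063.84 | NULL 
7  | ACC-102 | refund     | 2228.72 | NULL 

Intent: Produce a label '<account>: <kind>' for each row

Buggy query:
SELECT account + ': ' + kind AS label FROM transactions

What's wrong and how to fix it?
Bug: SQLite uses || for string concatenation; + coerces text to numbers (yielding 0)

Fix: Replace + with || to concatenate text

Corrected query:
SELECT account || ': ' || kind AS label FROM transactions

Result:
label              
-------------------
ACC-105: interest  
ACC-104: payment   
ACC-102: deposit   
ACC-102: payment   
ACC-105: withdrawal
ACC-105: withdrawal
ACC-102: refund    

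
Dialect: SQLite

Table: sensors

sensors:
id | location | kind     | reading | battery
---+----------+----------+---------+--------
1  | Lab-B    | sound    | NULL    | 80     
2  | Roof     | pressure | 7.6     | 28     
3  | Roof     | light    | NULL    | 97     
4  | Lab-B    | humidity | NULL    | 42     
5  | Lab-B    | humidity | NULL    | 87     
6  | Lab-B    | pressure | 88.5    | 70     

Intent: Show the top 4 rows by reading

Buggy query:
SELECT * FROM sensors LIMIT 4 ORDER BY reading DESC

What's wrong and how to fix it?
Bug: LIMIT must come after ORDER BY

Fix: Sort with ORDER BY, then apply LIMIT

Corrected query:
SELECT * FROM sensors ORDER BY reading DESC LIMIT 4

Result:
id | location | kind     | reading | battery
---+----------+----------+---------+--------
6  | Lab-B    | pressure | 88.5    | 70     
2  | Roof     | pressure | 7.6     | 28     
1  | Lab-B    | sound    | NULL    | 80     
3  | Roof     | light    | NULL    | 97     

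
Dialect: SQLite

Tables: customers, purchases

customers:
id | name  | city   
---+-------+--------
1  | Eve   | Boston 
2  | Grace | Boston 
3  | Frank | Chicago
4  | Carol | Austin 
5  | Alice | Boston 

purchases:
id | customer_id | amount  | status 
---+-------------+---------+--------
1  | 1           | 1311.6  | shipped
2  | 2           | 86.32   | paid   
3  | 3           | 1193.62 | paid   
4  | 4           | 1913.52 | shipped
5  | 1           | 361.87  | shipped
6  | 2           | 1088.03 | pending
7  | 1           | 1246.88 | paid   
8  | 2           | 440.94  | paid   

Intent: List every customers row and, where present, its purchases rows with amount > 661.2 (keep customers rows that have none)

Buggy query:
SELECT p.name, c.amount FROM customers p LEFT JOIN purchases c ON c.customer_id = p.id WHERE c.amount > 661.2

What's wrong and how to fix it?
Bug: Filtering c.amount in WHERE discards the NULL rows produced by LEFT JOIN, turning it into an inner join

Fix: Put 'c.amount > 661.2' in the JOIN's ON clause instead of WHERE

Corrected query:
SELECT p.name, c.amount FROM customers p LEFT JOIN purchases c ON c.customer_id = p.id AND c.amount > 661.2

Result:
name  | amount 
------+--------
Eve   | 1246.88
Eve   | 1311.6 
Grace | 1088.03
Frank | 1193.62
Carol | 1913.52
Alice | NULL   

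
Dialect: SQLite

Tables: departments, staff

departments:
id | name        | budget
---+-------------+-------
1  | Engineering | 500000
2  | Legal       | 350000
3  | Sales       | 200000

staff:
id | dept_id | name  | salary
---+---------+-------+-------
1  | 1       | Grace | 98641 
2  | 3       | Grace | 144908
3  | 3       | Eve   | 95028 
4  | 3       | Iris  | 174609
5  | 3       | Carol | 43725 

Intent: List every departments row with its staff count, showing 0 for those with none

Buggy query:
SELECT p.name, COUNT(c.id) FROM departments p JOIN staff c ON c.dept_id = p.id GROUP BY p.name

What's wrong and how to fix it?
Bug: INNER JOIN drops departments rows that have no matching staff rows

Fix: Use LEFT JOIN so parents without children still appear (COUNT(c.id) gives 0)

Corrected query:
SELECT p.name, COUNT(c.id) FROM departments p LEFT JOIN staff c ON c.dept_id = p.id GROUP BY p.name

Result:
name        | COUNT(c.id)
------------+------------
Engineering | 1          
Legal       | 0          
Sales       | 4          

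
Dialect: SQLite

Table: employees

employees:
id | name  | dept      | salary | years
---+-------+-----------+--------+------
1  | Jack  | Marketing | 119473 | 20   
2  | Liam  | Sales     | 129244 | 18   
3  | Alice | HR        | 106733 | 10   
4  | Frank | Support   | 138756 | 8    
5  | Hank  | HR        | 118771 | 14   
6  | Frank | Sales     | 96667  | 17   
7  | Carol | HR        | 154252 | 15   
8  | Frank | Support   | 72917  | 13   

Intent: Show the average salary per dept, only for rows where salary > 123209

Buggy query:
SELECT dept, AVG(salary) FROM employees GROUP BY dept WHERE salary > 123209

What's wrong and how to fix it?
Bug: WHERE cannot follow GROUP BY

Fix: Place WHERE between FROM and GROUP BY

Corrected query:
SELECT dept, AVG(salary) FROM employees WHERE salary > 123209 GROUP BY dept

Result:
dept    | AVG(salary)
--------+------------
HR      | 154252     
Sales   | 129244     
Support | 138756     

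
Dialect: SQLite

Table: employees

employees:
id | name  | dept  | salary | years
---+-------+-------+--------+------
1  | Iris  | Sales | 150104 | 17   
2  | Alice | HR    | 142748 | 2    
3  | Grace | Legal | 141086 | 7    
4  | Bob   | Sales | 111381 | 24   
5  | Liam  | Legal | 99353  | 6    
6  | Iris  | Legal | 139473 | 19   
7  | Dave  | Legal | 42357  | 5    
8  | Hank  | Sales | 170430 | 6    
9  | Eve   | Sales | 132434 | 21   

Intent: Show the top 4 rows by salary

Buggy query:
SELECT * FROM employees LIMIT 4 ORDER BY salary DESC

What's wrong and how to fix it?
Bug: ORDER BY cannot follow LIMIT; LIMIT is the final clause

Fix: Swap the clauses: ORDER BY first, then LIMIT

Corrected query:
SELECT * FROM employees ORDER BY salary DESC LIMIT 4

Result:
id | name  | dept  | salary | years
---+-------+-------+--------+------
8  | Hank  | Sales | 170430 | 6    
1  | Iris  | Sales | 150104 | 17   
2  | Alice | HR    | 142748 | 2    
3  | Grace | Legal | 141086 | 7    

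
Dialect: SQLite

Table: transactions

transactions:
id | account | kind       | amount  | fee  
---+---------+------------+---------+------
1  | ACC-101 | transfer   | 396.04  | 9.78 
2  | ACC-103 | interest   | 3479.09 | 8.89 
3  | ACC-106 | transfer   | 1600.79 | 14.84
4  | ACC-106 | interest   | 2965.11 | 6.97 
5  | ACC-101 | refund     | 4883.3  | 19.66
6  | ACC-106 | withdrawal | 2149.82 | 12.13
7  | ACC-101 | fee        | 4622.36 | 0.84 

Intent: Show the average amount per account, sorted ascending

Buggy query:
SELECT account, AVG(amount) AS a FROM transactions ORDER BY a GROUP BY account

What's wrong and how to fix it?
Bug: GROUP BY must precede ORDER BY

Fix: Reorder: SELECT … FROM … GROUP BY … ORDER BY …

Corrected query:
SELECT account, AVG(amount) AS a FROM transactions GROUP BY account ORDER BY a

Result:
account | a          
--------+------------
ACC-106 | 2238.573333
ACC-101 | 3300.566667
ACC-103 | 3479.09    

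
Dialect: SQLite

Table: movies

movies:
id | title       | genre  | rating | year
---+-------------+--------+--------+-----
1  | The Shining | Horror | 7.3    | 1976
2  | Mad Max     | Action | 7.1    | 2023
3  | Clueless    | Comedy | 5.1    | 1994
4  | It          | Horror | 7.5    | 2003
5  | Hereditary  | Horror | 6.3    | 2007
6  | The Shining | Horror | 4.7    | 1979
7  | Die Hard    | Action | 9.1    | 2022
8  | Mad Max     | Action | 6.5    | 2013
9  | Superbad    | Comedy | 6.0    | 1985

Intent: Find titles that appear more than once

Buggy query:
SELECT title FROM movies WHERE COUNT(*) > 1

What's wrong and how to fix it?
Bug: COUNT(*) is an aggregate and cannot be used in WHERE

Fix: Group first, then use HAVING for the count condition

Corrected query:
SELECT title FROM movies GROUP BY title HAVING COUNT(*) > 1

Result:
title      
-----------
Mad Max    
The Shining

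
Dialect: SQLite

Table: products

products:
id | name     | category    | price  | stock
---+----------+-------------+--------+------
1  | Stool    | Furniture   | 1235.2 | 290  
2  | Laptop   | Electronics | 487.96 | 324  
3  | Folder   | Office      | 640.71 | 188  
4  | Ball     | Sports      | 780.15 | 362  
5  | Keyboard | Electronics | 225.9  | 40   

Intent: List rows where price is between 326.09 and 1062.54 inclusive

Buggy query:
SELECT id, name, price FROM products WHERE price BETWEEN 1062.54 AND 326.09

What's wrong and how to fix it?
Bug: BETWEEN expects the lower bound first; with 1062.54 AND 326.09 the range is empty

Fix: Write BETWEEN 326.09 AND 1062.54

Corrected query:
SELECT id, name, price FROM products WHERE price BETWEEN 326.09 AND 1062.54

Result:
id | name   | price 
---+--------+-------
2  | Laptop | 487.96
3  | Folder | 640.71
4  | Ball   | 780.15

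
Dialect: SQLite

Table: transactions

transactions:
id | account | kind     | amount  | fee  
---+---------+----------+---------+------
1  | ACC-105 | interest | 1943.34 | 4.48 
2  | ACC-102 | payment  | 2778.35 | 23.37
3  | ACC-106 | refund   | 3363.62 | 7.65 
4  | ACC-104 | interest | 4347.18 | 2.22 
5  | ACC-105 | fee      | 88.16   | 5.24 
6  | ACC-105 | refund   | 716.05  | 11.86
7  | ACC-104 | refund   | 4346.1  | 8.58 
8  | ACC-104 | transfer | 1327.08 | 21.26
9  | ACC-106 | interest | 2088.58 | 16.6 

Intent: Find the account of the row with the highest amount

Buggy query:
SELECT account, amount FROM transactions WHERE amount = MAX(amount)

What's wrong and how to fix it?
Bug: WHERE is evaluated per row; an aggregate over the whole table isn't defined there

Fix: Use a subquery: WHERE amount = (SELECT MAX(amount) FROM transactions)

Corrected query:
SELECT account, amount FROM transactions WHERE amount = (SELECT MAX(amount) FROM transactions)

Result:
account | amount 
--------+--------
ACC-104 | 4347.18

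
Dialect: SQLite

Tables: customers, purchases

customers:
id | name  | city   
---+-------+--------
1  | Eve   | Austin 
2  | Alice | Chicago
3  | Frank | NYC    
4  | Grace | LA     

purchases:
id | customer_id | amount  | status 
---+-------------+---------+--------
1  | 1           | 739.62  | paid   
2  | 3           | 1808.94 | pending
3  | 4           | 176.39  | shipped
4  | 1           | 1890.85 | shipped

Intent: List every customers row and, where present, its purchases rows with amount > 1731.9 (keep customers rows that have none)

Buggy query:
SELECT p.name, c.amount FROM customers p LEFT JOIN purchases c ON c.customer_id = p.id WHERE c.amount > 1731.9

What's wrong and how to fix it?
Bug: A WHERE condition on the right-hand table after LEFT JOIN drops unmatched parents

Fix: Put 'c.amount > 1731.9' in the JOIN's ON clause instead of WHERE

Corrected query:
SELECT p.name, c.amount FROM customers p LEFT JOIN purchases c ON c.customer_id = p.id AND c.amount > 1731.9

Result:
name  | amount 
------+--------
Eve   | 1890.85
Alice | NULL   
Frank | 1808.94
Grace | NULL   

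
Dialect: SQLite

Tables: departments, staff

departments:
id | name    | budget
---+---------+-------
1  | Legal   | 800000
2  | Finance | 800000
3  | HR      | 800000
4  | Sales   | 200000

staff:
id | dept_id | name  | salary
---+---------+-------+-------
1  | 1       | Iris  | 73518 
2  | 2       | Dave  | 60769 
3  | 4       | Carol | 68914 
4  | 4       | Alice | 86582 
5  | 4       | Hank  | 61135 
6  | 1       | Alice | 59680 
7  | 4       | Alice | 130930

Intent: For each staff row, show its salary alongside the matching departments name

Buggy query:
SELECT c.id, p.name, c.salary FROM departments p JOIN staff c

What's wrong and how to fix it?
Bug: JOIN with no ON clause produces a cartesian product; every staff row pairs with every departments row

Fix: Add ON c.dept_id = p.id to the JOIN

Corrected query:
SELECT c.id, p.name, c.salary FROM departments p JOIN staff c ON c.dept_id = p.id

Result:
id | name    | salary
---+---------+-------
1  | Legal   | 73518 
2  | Finance | 60769 
3  | Sales   | 68914 
4  | Sales   | 86582 
5  | Sales   | 61135 
6  | Legal   | 59680 
7  | Sales   | 130930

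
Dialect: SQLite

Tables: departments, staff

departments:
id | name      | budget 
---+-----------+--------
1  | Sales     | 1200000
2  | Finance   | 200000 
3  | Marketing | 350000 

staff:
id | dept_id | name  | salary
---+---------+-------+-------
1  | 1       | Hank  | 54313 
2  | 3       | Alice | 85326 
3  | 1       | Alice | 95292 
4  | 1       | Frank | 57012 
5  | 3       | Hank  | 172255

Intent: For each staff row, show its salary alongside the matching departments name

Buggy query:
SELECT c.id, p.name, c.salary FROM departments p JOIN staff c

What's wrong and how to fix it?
Bug: Missing join condition: each staff row is matched to all departments rows instead of just its own

Fix: Specify the join condition linking the foreign key to the parent id

Corrected query:
SELECT c.id, p.name, c.salary FROM departments p JOIN staff c ON c.dept_id = p.id

Result:
id | name      | salary
---+-----------+-------
1  | Sales     | 54313 
2  | Marketing | 85326 
3  | Sales     | 95292 
4  | Sales     | 57012 
5  | Marketing | 172255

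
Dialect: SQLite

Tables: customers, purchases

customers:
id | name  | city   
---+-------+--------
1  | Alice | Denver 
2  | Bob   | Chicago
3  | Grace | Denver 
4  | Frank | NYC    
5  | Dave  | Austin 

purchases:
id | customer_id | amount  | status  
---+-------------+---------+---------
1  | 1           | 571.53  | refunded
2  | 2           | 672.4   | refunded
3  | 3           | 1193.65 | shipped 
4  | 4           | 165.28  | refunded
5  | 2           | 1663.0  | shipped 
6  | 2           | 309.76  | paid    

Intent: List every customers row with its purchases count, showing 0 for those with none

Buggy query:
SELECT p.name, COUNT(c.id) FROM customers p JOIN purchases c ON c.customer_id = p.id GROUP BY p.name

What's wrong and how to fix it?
Bug: INNER JOIN drops customers rows that have no matching purchases rows

Fix: Switch to LEFT JOIN to retain unmatched parent rows

Corrected query:
SELECT p.name, COUNT(c.id) FROM customers p LEFT JOIN purchases c ON c.customer_id = p.id GROUP BY p.name

Result:
name  | COUNT(c.id)
------+------------
Alice | 1          
Bob   | 3          
Dave  | 0          
Frank | 1          
Grace | 1          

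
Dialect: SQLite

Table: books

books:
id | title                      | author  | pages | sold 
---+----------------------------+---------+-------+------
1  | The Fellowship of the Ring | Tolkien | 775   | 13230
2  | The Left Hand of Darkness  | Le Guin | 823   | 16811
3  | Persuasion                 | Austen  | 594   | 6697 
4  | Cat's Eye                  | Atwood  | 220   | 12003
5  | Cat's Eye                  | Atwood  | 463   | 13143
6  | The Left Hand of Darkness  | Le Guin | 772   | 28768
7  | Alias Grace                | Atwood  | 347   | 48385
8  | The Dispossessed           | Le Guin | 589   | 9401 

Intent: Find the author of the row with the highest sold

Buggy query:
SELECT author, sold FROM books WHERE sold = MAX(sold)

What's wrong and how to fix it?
Bug: MAX(sold) is an aggregate and cannot be used directly in WHERE

Fix: Use a subquery: WHERE sold = (SELECT MAX(sold) FROM books)

Corrected query:
SELECT author, sold FROM books WHERE sold = (SELECT MAX(sold) FROM books)

Result:
author | sold 
-------+------
Atwood | 48385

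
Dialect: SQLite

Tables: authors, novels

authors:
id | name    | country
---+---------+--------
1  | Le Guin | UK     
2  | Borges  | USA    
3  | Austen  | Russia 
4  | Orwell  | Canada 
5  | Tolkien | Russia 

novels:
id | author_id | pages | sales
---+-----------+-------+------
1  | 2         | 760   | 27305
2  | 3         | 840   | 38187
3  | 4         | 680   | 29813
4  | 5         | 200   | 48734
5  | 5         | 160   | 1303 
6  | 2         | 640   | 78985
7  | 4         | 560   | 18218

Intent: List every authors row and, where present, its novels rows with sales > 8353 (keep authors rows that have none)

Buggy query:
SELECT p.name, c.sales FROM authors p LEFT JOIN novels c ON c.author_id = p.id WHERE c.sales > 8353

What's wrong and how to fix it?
Bug: A WHERE condition on the right-hand table after LEFT JOIN drops unmatched parents

Fix: Move the right-table condition into the ON clause so unmatched parents are kept

Corrected query:
SELECT p.name, c.sales FROM authors p LEFT JOIN novels c ON c.author_id = p.id AND c.sales > 8353

Result:
name    | sales
--------+------
Le Guin | NULL 
Borges  | 27305
Borges  | 78985
Austen  | 38187
Orwell  | 18218
Orwell  | 29813
Tolkien | 48734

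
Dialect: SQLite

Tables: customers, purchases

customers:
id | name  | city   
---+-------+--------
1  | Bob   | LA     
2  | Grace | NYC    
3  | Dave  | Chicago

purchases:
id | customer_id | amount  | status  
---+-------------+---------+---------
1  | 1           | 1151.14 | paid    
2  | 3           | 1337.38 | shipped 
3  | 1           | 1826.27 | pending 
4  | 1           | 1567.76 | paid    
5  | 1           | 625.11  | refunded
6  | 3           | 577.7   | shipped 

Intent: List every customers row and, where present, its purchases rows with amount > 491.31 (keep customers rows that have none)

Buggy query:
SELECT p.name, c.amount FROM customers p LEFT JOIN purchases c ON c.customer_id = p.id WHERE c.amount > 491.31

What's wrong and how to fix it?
Bug: Filtering c.amount in WHERE discards the NULL rows produced by LEFT JOIN, turning it into an inner join

Fix: Put 'c.amount > 491.31' in the JOIN's ON clause instead of WHERE

Corrected query:
SELECT p.name, c.amount FROM customers p LEFT JOIN purchases c ON c.customer_id = p.id AND c.amount > 491.31

Result:
name  | amount 
------+--------
Bob   | 625.11 
Bob   | 1151.14
Bob   | 1567.76
Bob   | 1826.27
Grace | NULL   
Dave  | 577.7  
Dave  | 1337.38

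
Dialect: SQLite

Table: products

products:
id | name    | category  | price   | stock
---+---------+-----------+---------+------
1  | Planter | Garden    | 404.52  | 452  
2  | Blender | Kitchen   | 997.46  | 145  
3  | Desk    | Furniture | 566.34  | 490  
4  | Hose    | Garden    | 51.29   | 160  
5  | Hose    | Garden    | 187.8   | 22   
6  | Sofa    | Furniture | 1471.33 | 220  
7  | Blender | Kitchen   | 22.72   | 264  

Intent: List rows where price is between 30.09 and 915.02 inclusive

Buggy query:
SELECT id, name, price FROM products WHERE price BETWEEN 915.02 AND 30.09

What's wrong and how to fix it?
Bug: BETWEEN expects the lower bound first; with 915.02 AND 30.09 the range is empty

Fix: Swap the bounds so the smaller value comes first

Corrected query:
SELECT id, name, price FROM products WHERE price BETWEEN 30.09 AND 915.02

Result:
id | name    | price 
---+---------+-------
1  | Planter | 404.52
3  | Desk    | 566.34
4  | Hose    | 51.29 
5  | Hose    | 187.8 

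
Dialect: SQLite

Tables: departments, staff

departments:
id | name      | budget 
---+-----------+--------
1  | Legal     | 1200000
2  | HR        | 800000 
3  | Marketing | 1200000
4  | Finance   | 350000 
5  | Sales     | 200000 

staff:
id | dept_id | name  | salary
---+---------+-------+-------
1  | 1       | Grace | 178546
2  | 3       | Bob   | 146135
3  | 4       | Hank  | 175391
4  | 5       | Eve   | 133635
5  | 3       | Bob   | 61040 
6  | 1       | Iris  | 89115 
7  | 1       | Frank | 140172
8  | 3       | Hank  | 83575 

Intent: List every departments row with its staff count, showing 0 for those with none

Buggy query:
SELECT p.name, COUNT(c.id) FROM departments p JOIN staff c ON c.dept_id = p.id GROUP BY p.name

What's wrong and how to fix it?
Bug: An inner join excludes parents with zero children

Fix: Use LEFT JOIN so parents without children still appear (COUNT(c.id) gives 0)

Corrected query:
SELECT p.name, COUNT(c.id) FROM departments p LEFT JOIN staff c ON c.dept_id = p.id GROUP BY p.name

Result:
name      | COUNT(c.id)
----------+------------
Finance   | 1          
HR        | 0          
Legal     | 3          
Marketing | 3          
Sales     | 1          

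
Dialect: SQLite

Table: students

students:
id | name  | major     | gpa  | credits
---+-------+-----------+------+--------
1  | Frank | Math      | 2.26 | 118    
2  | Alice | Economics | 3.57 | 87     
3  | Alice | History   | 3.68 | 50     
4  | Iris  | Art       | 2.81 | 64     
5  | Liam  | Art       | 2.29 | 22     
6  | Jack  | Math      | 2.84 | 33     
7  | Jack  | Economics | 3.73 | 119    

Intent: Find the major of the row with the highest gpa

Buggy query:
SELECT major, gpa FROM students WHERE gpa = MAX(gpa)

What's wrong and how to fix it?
Bug: WHERE is evaluated per row; an aggregate over the whole table isn't defined there

Fix: Wrap MAX in a scalar subquery so WHERE compares against a single value

Corrected query:
SELECT major, gpa FROM students WHERE gpa = (SELECT MAX(gpa) FROM students)

Result:
major     | gpa 
----------+-----
Economics | 3.73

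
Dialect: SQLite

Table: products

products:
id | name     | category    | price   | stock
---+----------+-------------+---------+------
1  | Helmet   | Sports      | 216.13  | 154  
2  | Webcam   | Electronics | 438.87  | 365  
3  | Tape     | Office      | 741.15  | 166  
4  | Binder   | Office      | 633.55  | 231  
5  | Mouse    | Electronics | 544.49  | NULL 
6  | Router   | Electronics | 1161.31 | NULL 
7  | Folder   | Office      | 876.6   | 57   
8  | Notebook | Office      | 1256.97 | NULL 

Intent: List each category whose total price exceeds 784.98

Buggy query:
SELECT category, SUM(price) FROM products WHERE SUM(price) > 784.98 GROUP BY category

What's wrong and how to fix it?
Bug: SUM(price) is an aggregate, but WHERE filters rows before aggregation

Fix: Move the aggregate condition to a HAVING clause

Corrected query:
SELECT category, SUM(price) FROM products GROUP BY category HAVING SUM(price) > 784.98

Result:
category    | SUM(price)
------------+-----------
Electronics | 2144.67   
Office      | 3508.27   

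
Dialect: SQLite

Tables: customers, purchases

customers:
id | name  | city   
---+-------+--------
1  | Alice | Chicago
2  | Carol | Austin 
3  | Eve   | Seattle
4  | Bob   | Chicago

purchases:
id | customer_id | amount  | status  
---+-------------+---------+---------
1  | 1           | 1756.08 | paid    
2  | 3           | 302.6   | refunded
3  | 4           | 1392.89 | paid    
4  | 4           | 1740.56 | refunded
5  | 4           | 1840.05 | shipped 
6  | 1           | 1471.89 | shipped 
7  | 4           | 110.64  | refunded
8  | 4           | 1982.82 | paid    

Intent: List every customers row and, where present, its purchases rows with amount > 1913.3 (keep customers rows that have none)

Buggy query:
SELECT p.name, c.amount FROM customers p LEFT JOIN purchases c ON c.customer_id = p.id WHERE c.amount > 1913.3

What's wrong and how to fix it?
Bug: Filtering c.amount in WHERE discards the NULL rows produced by LEFT JOIN, turning it into an inner join

Fix: Put 'c.amount > 1913.3' in the JOIN's ON clause instead of WHERE

Corrected query:
SELECT p.name, c.amount FROM customers p LEFT JOIN purchases c ON c.customer_id = p.id AND c.amount > 1913.3

Result:
name  | amount 
------+--------
Alice | NULL   
Carol | NULL   
Eve   | NULL   
Bob   | 1982.82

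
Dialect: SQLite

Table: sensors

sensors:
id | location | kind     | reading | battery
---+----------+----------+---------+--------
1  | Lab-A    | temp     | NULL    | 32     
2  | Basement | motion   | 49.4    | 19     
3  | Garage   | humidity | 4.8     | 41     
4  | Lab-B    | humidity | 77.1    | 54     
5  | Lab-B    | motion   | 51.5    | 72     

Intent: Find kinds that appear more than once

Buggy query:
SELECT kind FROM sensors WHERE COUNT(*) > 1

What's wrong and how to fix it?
Bug: WHERE can't reference COUNT(*); aggregates are computed after WHERE

Fix: Group first, then use HAVING for the count condition

Corrected query:
SELECT kind FROM sensors GROUP BY kind HAVING COUNT(*) > 1

Result:
kind    
--------
humidity
motion  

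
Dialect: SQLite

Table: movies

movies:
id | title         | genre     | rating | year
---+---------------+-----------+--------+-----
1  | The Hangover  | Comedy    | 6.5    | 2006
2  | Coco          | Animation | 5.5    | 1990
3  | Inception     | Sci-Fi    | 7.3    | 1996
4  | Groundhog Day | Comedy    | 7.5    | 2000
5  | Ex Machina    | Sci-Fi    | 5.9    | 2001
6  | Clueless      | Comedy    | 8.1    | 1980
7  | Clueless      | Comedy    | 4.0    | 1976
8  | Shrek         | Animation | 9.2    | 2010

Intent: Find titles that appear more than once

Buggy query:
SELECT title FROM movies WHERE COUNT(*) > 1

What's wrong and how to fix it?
Bug: WHERE can't reference COUNT(*); aggregates are computed after WHERE

Fix: GROUP BY title, then filter groups with HAVING COUNT(*) > 1

Corrected query:
SELECT title FROM movies GROUP BY title HAVING COUNT(*) > 1

Result:
title   
--------
Clueless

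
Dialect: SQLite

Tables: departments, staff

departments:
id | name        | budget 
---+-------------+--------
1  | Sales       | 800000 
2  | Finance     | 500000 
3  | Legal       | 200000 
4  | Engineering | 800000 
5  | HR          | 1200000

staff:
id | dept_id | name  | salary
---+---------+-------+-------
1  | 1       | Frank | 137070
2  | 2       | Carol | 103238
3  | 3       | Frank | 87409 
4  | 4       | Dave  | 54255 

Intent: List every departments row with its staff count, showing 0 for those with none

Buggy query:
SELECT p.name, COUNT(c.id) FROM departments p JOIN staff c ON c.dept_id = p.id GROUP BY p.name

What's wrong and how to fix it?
Bug: INNER JOIN drops departments rows that have no matching staff rows

Fix: Switch to LEFT JOIN to retain unmatched parent rows

Corrected query:
SELECT p.name, COUNT(c.id) FROM departments p LEFT JOIN staff c ON c.dept_id = p.id GROUP BY p.name

Result:
name        | COUNT(c.id)
------------+------------
Engineering | 1          
Finance     | 1          
HR          | 0          
Legal       | 1          
Sales       | 1          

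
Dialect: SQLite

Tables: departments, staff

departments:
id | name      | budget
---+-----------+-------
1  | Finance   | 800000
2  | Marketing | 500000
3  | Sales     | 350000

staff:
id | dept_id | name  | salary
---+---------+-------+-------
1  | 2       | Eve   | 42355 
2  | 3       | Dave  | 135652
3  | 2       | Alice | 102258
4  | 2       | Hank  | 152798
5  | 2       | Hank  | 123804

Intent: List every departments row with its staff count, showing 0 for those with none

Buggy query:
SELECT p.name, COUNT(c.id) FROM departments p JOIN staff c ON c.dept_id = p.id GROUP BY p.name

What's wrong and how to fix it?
Bug: INNER JOIN drops departments rows that have no matching staff rows

Fix: Use LEFT JOIN so parents without children still appear (COUNT(c.id) gives 0)

Corrected query:
SELECT p.name, COUNT(c.id) FROM departments p LEFT JOIN staff c ON c.dept_id = p.id GROUP BY p.name

Result:
name      | COUNT(c.id)
----------+------------
Finance   | 0          
Marketing | 4          
Sales     | 1          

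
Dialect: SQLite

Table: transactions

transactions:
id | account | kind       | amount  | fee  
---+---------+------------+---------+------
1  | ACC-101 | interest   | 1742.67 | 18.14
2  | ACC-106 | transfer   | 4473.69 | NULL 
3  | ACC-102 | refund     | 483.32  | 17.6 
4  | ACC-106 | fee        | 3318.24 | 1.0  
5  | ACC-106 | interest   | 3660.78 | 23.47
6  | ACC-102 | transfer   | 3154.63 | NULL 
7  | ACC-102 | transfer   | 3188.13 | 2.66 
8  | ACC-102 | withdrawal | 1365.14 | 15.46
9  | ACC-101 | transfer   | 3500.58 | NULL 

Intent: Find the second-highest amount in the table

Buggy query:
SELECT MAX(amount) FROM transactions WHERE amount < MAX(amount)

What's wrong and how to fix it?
Bug: The inner MAX is an aggregate inside WHERE, which is not allowed

Fix: Compute the overall MAX in a subquery, then take MAX of rows below it

Corrected query:
SELECT MAX(amount) FROM transactions WHERE amount < (SELECT MAX(amount) FROM transactions)

Result:
MAX(amount)
-----------
3660.78    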